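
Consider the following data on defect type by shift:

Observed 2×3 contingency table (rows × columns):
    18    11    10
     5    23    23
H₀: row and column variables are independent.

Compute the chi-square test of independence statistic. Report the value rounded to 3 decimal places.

test statistic = 15.378

Row totals [39, 51], col totals [23, 34, 33], n=90
χ² = (18−9.97)²/9.97 + (11−14.73)²/14.73 + (10−14.30)²/14.30 + (5−13.03)²/13.03 + (23−19.27)²/19.27 + (23−18.70)²/18.70 = 15.3777
df = 2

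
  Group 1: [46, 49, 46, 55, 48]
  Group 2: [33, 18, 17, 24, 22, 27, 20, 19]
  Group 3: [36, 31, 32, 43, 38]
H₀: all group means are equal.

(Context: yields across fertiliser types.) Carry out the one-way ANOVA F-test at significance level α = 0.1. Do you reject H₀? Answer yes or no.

reject H₀: yes

Group means [48.80, 22.50, 36.00], grand mean 33.556
SSB = Σnᵢ(x̄ᵢ−x̄)² = 2169.644; SSW = ΣΣ(x−x̄ᵢ)² = 350.800
MSB = 2169.644/2 = 1084.8222; MSW = 350.800/15 = 23.3867
F = MSB/MSW = 46.3864
df = (2, 15)
p-value (upper-tail) = 0.00000
At α=0.1: p < α → reject H₀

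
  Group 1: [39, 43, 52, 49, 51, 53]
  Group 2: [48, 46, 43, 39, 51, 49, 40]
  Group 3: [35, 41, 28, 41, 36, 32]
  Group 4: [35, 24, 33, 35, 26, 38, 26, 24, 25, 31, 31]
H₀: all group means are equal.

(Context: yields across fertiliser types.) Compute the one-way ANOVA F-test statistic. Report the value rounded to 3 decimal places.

test statistic = 22.233

Group means [47.83, 45.14, 35.50, 29.82], grand mean 38.133
SSB = Σnᵢ(x̄ᵢ−x̄)² = 1710.640; SSW = ΣΣ(x−x̄ᵢ)² = 666.827
MSB = 1710.640/3 = 570.2133; MSW = 666.827/26 = 25.6472
F = MSB/MSW = 22.2330
df = (3, 26)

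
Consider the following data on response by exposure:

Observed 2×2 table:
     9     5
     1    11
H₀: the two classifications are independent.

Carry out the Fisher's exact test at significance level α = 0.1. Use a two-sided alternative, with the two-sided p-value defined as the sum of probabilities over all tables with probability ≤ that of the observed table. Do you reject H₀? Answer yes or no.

reject H₀: yes

Margins: r₁=14, r₂=12, c₁=10, c₂=16, n=26
p_obs = C(14,9)·C(12,1)/C(26,10); sum pmf over tables with pmf ≤ p_obs
p-value (two-sided) = 0.00530
At α=0.1: p < α → reject H₀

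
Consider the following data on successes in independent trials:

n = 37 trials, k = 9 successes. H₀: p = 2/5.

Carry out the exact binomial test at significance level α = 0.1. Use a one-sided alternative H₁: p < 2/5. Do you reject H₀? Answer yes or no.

reject H₀: yes

Exact binomial: n=37, k=9, p₀=2/5=0.4000
P(X≤9) from Σ C(n,i)·p₀^i·(1−p₀)^(n−i)
p-value (one-sided, H₁ less) = 0.03479
At α=0.1: p < α → reject H₀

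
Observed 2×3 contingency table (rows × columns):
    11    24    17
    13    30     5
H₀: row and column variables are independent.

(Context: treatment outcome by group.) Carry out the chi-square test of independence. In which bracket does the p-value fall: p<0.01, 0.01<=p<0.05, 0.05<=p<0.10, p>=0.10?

p-value bracket: 0.01<=p<0.05

Row totals [52, 48], col totals [24, 54, 22], n=100
χ² = (11−12.48)²/12.48 + (24−28.08)²/28.08 + (17−11.44)²/11.44 + (13−11.52)²/11.52 + (30−25.92)²/25.92 + (5−10.56)²/10.56 = 7.2304
df = 2
p-value (upper-tail) = 0.02691
→ bracket: 0.01<=p<0.05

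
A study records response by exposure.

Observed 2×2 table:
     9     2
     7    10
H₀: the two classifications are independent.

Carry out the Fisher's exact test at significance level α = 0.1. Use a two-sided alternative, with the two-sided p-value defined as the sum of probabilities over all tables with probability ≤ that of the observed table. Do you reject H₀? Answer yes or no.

Margins: r₁=11, r₂=17, c₁=16, c₂=12, n=28
p_obs = C(11,9)·C(17,7)/C(28,16); sum pmf over tables with pmf ≤ p_obs
p-value (two-sided) = 0.05403
At α=0.1: p < α → reject H₀

reject H₀: yes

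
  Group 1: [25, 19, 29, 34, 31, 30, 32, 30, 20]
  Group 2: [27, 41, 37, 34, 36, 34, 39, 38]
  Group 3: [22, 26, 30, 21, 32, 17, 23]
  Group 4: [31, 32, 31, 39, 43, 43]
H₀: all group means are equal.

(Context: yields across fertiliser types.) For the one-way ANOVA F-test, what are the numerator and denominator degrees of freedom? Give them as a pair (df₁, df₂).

k = 4 groups, N = 30 total
df = (k−1, N−k) = (4−1, 30−4) = (3, 26)

degrees of freedom = [3, 26]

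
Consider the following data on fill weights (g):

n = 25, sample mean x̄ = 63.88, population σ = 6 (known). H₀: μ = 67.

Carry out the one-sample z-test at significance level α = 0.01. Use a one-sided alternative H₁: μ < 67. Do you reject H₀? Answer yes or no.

reject H₀: yes

SE = σ/√n = 6/√25 = 1.2000
z = (x̄−μ₀)/SE = (63.88−67)/1.2000 = -2.6000
p-value (one-sided, H₁ less) = 0.00466
At α=0.01: p < α → reject H₀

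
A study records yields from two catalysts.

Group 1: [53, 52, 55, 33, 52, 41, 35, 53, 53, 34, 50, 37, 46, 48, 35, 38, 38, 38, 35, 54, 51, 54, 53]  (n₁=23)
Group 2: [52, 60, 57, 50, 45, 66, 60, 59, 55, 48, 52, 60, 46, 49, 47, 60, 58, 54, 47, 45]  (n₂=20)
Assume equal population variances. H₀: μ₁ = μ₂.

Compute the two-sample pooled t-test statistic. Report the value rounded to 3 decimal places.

test statistic = -3.719

x̄₁=45.130, s₁=8.198, n₁=23
x̄₂=53.500, s₂=6.253, n₂=20
s_p² = [22·8.198² + 19·6.253²]/41 = 54.1856
SE = √(s_p²·(1/23+1/20)) = 2.2506
t = (45.130−53.500)/2.2506 = -3.7188
df = 41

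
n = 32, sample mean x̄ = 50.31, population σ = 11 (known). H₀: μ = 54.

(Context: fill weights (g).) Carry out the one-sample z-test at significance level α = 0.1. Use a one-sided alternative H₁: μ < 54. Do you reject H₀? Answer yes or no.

SE = σ/√n = 11/√32 = 1.9445
z = (x̄−μ₀)/SE = (50.31−54)/1.9445 = -1.8976
p-value (one-sided, H₁ less) = 0.02887
At α=0.1: p < α → reject H₀

reject H₀: yes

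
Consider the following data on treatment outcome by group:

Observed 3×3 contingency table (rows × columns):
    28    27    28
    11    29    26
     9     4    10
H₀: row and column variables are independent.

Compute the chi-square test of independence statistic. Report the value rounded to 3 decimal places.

test statistic = 9.334

Row totals [83, 66, 23], col totals [48, 60, 64], n=172
χ² = (28−23.16)²/23.16 + (27−28.95)²/28.95 + (28−30.88)²/30.88 + (11−18.42)²/18.42 + (29−23.02)²/23.02 + (26−24.56)²/24.56 + (9−6.42)²/6.42 + (4−8.02)²/8.02 + (10−8.56)²/8.56 = 9.3340
df = 4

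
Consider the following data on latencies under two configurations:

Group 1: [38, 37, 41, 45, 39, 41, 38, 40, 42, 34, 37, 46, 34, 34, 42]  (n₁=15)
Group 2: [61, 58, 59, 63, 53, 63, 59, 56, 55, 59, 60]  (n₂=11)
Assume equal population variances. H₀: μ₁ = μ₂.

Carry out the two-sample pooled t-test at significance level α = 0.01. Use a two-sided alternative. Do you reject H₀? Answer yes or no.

x̄₁=39.200, s₁=3.745, n₁=15
x̄₂=58.727, s₂=3.133, n₂=11
s_p² = [14·3.745² + 10·3.133²]/24 = 12.2742
SE = √(s_p²·(1/15+1/11)) = 1.3907
t = (39.200−58.727)/1.3907 = -14.0410
df = 24
p-value (two-sided) = 0.00000
At α=0.01: p < α → reject H₀

reject H₀: yes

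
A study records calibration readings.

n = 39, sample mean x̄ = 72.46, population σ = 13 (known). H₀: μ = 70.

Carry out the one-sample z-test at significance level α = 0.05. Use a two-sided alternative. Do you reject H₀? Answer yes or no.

reject H₀: no

SE = σ/√n = 13/√39 = 2.0817
z = (x̄−μ₀)/SE = (72.46−70)/2.0817 = 1.1817
p-value (two-sided) = 0.23731
At α=0.05: p ≥ α → fail to reject H₀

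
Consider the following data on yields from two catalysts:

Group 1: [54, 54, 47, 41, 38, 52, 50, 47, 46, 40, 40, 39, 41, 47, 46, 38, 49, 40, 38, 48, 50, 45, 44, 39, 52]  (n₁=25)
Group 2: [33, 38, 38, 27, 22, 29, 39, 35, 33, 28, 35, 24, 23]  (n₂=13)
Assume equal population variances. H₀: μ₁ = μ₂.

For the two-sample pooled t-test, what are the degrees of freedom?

degrees of freedom = 36

df = n₁ + n₂ − 2 = 25 + 13 − 2 = 36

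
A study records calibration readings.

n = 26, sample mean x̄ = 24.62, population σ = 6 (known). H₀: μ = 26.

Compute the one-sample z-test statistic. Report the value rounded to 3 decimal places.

SE = σ/√n = 6/√26 = 1.1767
z = (x̄−μ₀)/SE = (24.62−26)/1.1767 = -1.1728

test statistic = -1.173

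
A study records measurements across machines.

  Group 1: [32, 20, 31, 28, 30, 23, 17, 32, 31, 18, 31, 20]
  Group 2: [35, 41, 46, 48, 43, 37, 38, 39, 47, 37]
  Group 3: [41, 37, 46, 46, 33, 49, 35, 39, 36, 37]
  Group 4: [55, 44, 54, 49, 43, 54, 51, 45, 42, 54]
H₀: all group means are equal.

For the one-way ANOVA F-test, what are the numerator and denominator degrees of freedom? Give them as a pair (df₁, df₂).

degrees of freedom = [3, 38]

k = 4 groups, N = 42 total
df = (k−1, N−k) = (4−1, 42−4) = (3, 38)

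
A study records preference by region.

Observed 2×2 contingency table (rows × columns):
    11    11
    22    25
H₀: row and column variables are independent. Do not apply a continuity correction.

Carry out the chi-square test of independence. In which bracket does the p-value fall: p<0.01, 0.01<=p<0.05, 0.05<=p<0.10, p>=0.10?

Row totals [22, 47], col totals [33, 36], n=69
χ² = (11−10.52)²/10.52 + (11−11.48)²/11.48 + (22−22.48)²/22.48 + (25−24.52)²/24.52 = 0.0612
df = 1
p-value (upper-tail) = 0.80466
→ bracket: p>=0.10

p-value bracket: p>=0.10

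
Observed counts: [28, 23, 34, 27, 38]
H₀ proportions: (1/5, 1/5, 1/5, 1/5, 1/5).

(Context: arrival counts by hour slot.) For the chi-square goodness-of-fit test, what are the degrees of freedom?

df = k − 1 = 5 − 1 = 4

degrees of freedom = 4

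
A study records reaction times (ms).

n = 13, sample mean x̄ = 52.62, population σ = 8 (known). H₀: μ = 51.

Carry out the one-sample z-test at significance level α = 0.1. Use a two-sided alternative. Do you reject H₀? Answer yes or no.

reject H₀: no

SE = σ/√n = 8/√13 = 2.2188
z = (x̄−μ₀)/SE = (52.62−51)/2.2188 = 0.7301
p-value (two-sided) = 0.46531
At α=0.1: p ≥ α → fail to reject H₀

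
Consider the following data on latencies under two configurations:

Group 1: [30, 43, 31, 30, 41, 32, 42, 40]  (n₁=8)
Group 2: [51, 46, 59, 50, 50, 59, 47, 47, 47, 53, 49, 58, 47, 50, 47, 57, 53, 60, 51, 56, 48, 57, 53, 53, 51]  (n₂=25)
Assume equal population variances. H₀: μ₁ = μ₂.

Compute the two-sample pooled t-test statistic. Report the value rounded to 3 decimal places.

x̄₁=36.125, s₁=5.842, n₁=8
x̄₂=51.960, s₂=4.420, n₂=25
s_p² = [7·5.842² + 24·4.420²]/31 = 22.8334
SE = √(s_p²·(1/8+1/25)) = 1.9410
t = (36.125−51.960)/1.9410 = -8.1581
df = 31

test statistic = -8.158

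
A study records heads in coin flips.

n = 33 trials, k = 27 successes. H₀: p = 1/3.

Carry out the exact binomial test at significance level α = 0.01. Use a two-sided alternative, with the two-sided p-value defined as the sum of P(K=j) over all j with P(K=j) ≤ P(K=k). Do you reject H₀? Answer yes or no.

reject H₀: yes

Exact binomial: n=33, k=27, p₀=1/3=0.3333
P(X=j) = C(n,j)·p₀^j·(1−p₀)^(n−j); p = Σ P(X=j) over j with P(X=j) ≤ P(X=27)
p-value (two-sided) = 0.00000
At α=0.01: p < α → reject H₀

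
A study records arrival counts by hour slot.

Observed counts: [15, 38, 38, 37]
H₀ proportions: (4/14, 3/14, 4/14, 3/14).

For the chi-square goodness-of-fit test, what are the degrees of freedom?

degrees of freedom = 3

df = k − 1 = 4 − 1 = 3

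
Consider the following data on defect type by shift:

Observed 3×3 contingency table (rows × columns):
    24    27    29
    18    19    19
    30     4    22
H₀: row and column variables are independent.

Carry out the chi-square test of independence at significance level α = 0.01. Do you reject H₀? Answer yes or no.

Row totals [80, 56, 56], col totals [72, 50, 70], n=192
χ² = (24−30.00)²/30.00 + (27−20.83)²/20.83 + (29−29.17)²/29.17 + (18−21.00)²/21.00 + (19−14.58)²/14.58 + (19−20.42)²/20.42 + (30−21.00)²/21.00 + (4−14.58)²/14.58 + (22−20.42)²/20.42 = 16.5512
df = 4
p-value (upper-tail) = 0.00236
At α=0.01: p < α → reject H₀

reject H₀: yes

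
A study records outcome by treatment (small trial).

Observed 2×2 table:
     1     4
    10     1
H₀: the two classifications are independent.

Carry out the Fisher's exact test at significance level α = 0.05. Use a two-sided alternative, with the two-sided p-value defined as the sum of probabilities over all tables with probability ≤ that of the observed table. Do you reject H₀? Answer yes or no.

Margins: r₁=5, r₂=11, c₁=11, c₂=5, n=16
p_obs = C(5,1)·C(11,10)/C(16,11); sum pmf over tables with pmf ≤ p_obs
p-value (two-sided) = 0.01282
At α=0.05: p < α → reject H₀

reject H₀: yes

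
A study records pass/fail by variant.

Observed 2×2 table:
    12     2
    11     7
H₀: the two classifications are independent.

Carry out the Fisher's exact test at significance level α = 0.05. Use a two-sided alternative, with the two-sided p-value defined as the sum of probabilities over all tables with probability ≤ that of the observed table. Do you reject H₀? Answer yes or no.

reject H₀: no

Margins: r₁=14, r₂=18, c₁=23, c₂=9, n=32
p_obs = C(14,12)·C(18,11)/C(32,23); sum pmf over tables with pmf ≤ p_obs
p-value (two-sided) = 0.23491
At α=0.05: p ≥ α → fail to reject H₀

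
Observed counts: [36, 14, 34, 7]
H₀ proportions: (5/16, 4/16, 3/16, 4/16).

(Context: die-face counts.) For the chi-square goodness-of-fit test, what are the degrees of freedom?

df = k − 1 = 4 − 1 = 3

degrees of freedom = 3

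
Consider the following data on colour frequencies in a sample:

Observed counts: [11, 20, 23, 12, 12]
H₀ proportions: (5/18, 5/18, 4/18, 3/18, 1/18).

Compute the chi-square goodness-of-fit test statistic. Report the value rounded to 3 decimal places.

test statistic = 20.873

n = 78; E_i = n·p_i = [21.67, 21.67, 17.33, 13.00, 4.33]
χ² = (11−21.67)²/21.67 + (20−21.67)²/21.67 + (23−17.33)²/17.33 + (12−13.00)²/13.00 + (12−4.33)²/4.33 = 20.8731
df = 4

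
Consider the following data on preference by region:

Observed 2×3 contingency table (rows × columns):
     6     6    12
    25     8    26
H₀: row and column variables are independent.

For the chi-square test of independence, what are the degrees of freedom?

df = (r−1)(c−1) = (2−1)·(3−1) = 2

degrees of freedom = 2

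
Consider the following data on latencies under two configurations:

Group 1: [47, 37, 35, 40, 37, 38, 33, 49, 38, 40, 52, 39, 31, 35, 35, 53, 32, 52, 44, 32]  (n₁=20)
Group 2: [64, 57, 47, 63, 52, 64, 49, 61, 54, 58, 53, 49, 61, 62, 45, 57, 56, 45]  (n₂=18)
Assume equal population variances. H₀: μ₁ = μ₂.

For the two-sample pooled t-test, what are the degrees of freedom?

df = n₁ + n₂ − 2 = 20 + 18 − 2 = 36

degrees of freedom = 36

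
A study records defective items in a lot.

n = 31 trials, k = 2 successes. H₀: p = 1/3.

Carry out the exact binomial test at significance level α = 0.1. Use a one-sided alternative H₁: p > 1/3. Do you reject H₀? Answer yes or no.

Exact binomial: n=31, k=2, p₀=1/3=0.3333
P(X≥2) from Σ C(n,i)·p₀^i·(1−p₀)^(n−i)
p-value (one-sided, H₁ greater) = 0.99994
At α=0.1: p ≥ α → fail to reject H₀

reject H₀: no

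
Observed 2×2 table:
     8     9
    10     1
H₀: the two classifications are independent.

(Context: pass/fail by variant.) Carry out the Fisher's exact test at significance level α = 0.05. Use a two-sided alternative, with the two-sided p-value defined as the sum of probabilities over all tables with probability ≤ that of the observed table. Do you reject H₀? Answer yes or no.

Margins: r₁=17, r₂=11, c₁=18, c₂=10, n=28
p_obs = C(17,8)·C(11,10)/C(28,18); sum pmf over tables with pmf ≤ p_obs
p-value (two-sided) = 0.04074
At α=0.05: p < α → reject H₀

reject H₀: yes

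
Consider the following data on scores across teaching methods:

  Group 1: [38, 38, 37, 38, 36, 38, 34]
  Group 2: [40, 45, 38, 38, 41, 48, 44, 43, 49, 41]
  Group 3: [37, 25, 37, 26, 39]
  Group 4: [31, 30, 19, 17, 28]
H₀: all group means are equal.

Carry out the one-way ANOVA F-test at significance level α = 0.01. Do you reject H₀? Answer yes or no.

reject H₀: yes

Group means [37.00, 42.70, 32.80, 25.00], grand mean 36.111
SSB = Σnᵢ(x̄ᵢ−x̄)² = 1111.767; SSW = ΣΣ(x−x̄ᵢ)² = 496.900
MSB = 1111.767/3 = 370.5889; MSW = 496.900/23 = 21.6043
F = MSB/MSW = 17.1534
df = (3, 23)
p-value (upper-tail) = 0.00000
At α=0.01: p < α → reject H₀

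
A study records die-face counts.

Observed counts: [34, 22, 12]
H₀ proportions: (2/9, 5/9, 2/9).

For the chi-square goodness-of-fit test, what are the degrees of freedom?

degrees of freedom = 2

df = k − 1 = 3 − 1 = 2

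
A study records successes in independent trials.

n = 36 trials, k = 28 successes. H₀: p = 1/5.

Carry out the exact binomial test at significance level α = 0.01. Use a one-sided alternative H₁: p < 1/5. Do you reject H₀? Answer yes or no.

Exact binomial: n=36, k=28, p₀=1/5=0.2000
P(X≤28) from Σ C(n,i)·p₀^i·(1−p₀)^(n−i)
p-value (one-sided, H₁ less) = 1.00000
At α=0.01: p ≥ α → fail to reject H₀

reject H₀: no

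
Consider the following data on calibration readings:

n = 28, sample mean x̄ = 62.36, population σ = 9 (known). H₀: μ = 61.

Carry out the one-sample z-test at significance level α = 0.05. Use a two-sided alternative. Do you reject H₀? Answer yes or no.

reject H₀: no

SE = σ/√n = 9/√28 = 1.7008
z = (x̄−μ₀)/SE = (62.36−61)/1.7008 = 0.7996
p-value (two-sided) = 0.42394
At α=0.05: p ≥ α → fail to reject H₀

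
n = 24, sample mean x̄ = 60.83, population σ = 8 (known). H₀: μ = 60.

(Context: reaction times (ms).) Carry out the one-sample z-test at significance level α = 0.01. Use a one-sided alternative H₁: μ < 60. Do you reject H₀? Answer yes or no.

SE = σ/√n = 8/√24 = 1.6330
z = (x̄−μ₀)/SE = (60.83−60)/1.6330 = 0.5083
p-value (one-sided, H₁ less) = 0.69437
At α=0.01: p ≥ α → fail to reject H₀

reject H₀: no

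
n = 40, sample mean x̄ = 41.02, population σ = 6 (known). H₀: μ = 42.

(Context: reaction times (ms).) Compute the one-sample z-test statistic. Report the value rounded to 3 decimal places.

test statistic = -1.033

SE = σ/√n = 6/√40 = 0.9487
z = (x̄−μ₀)/SE = (41.02−42)/0.9487 = -1.0330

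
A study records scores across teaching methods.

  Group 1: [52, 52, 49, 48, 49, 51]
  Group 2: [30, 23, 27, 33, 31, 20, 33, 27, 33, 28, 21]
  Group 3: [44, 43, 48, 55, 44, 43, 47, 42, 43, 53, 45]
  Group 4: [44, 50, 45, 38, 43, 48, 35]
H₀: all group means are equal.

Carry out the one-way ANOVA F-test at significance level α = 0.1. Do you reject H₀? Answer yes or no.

reject H₀: yes

Group means [50.17, 27.82, 46.09, 43.29], grand mean 40.486
SSB = Σnᵢ(x̄ᵢ−x̄)² = 2727.935; SSW = ΣΣ(x−x̄ᵢ)² = 596.807
MSB = 2727.935/3 = 909.3118; MSW = 596.807/31 = 19.2519
F = MSB/MSW = 47.2324
df = (3, 31)
p-value (upper-tail) = 0.00000
At α=0.1: p < α → reject H₀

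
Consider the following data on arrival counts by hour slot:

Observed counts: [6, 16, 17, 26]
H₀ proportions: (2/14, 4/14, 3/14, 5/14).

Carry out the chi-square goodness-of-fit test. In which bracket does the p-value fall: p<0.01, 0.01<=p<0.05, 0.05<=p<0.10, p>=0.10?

n = 65; E_i = n·p_i = [9.29, 18.57, 13.93, 23.21]
χ² = (6−9.29)²/9.29 + (16−18.57)²/18.57 + (17−13.93)²/13.93 + (26−23.21)²/23.21 = 2.5303
df = 3
p-value (upper-tail) = 0.46985
→ bracket: p>=0.10

p-value bracket: p>=0.10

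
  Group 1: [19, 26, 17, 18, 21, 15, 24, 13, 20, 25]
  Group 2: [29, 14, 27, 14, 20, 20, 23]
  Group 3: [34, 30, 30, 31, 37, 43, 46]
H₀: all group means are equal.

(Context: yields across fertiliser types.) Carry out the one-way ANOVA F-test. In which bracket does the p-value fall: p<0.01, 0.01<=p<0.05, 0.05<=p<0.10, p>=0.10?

Group means [19.80, 21.00, 35.86], grand mean 24.833
SSB = Σnᵢ(x̄ᵢ−x̄)² = 1206.876; SSW = ΣΣ(x−x̄ᵢ)² = 620.457
MSB = 1206.876/2 = 603.4381; MSW = 620.457/21 = 29.5456
F = MSB/MSW = 20.4240
df = (2, 21)
p-value (upper-tail) = 0.00001
→ bracket: p<0.01

p-value bracket: p<0.01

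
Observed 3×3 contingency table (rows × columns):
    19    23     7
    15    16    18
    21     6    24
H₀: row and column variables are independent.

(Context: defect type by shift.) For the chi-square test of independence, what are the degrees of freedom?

df = (r−1)(c−1) = (3−1)·(3−1) = 4

degrees of freedom = 4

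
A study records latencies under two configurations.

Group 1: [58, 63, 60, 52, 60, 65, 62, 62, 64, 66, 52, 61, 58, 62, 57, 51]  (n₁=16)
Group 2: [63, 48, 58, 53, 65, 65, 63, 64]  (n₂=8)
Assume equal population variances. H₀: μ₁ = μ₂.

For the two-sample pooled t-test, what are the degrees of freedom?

degrees of freedom = 22

df = n₁ + n₂ − 2 = 16 + 8 − 2 = 22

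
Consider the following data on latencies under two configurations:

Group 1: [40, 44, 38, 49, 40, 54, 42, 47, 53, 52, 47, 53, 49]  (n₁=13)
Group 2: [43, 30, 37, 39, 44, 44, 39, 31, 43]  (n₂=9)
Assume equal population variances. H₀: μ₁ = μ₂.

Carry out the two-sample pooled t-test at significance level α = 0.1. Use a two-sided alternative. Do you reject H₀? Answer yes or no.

x̄₁=46.769, s₁=5.525, n₁=13
x̄₂=38.889, s₂=5.372, n₂=9
s_p² = [12·5.525² + 8·5.372²]/20 = 29.8598
SE = √(s_p²·(1/13+1/9)) = 2.3695
t = (46.769−38.889)/2.3695 = 3.3257
df = 20
p-value (two-sided) = 0.00337
At α=0.1: p < α → reject H₀

reject H₀: yes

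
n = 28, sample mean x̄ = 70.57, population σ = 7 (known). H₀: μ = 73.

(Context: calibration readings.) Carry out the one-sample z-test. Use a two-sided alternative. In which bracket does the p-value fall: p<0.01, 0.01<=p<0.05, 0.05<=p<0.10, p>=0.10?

p-value bracket: 0.05<=p<0.10

SE = σ/√n = 7/√28 = 1.3229
z = (x̄−μ₀)/SE = (70.57−73)/1.3229 = -1.8369
p-value (two-sided) = 0.06622
→ bracket: 0.05<=p<0.10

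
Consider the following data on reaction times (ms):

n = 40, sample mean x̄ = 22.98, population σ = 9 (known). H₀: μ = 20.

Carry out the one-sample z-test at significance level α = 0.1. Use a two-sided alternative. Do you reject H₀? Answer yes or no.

SE = σ/√n = 9/√40 = 1.4230
z = (x̄−μ₀)/SE = (22.98−20)/1.4230 = 2.0941
p-value (two-sided) = 0.03625
At α=0.1: p < α → reject H₀

reject H₀: yes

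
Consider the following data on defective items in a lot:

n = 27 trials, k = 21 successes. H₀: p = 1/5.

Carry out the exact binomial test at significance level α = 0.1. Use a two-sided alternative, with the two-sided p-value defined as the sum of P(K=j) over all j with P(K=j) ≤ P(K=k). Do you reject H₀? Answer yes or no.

Exact binomial: n=27, k=21, p₀=1/5=0.2000
P(X=j) = C(n,j)·p₀^j·(1−p₀)^(n−j); p = Σ P(X=j) over j with P(X=j) ≤ P(X=21)
p-value (two-sided) = 0.00000
At α=0.1: p < α → reject H₀

reject H₀: yes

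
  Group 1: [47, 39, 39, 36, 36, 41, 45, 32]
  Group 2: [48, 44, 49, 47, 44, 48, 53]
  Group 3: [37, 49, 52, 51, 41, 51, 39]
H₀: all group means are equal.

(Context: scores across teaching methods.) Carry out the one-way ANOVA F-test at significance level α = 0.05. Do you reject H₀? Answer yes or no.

reject H₀: yes

Group means [39.38, 47.57, 45.71], grand mean 44.000
SSB = Σnᵢ(x̄ᵢ−x̄)² = 280.982; SSW = ΣΣ(x−x̄ᵢ)² = 477.018
MSB = 280.982/2 = 140.4911; MSW = 477.018/19 = 25.1062
F = MSB/MSW = 5.5959
df = (2, 19)
p-value (upper-tail) = 0.01228
At α=0.05: p < α → reject H₀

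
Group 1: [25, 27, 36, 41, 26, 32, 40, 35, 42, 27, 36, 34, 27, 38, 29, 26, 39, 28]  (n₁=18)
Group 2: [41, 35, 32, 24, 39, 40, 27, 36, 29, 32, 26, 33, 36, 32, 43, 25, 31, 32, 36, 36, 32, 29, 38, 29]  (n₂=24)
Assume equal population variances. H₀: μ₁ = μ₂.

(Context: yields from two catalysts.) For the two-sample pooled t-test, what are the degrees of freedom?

df = n₁ + n₂ − 2 = 18 + 24 − 2 = 40

degrees of freedom = 40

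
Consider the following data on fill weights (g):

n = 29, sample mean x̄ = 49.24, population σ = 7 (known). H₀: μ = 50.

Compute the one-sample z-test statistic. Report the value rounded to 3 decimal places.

test statistic = -0.585

SE = σ/√n = 7/√29 = 1.2999
z = (x̄−μ₀)/SE = (49.24−50)/1.2999 = -0.5847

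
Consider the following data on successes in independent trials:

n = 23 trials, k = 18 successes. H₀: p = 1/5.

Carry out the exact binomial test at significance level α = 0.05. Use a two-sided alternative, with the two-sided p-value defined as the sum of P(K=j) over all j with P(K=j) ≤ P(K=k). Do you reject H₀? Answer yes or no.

Exact binomial: n=23, k=18, p₀=1/5=0.2000
P(X=j) = C(n,j)·p₀^j·(1−p₀)^(n−j); p = Σ P(X=j) over j with P(X=j) ≤ P(X=18)
p-value (two-sided) = 0.00000
At α=0.05: p < α → reject H₀

reject H₀: yes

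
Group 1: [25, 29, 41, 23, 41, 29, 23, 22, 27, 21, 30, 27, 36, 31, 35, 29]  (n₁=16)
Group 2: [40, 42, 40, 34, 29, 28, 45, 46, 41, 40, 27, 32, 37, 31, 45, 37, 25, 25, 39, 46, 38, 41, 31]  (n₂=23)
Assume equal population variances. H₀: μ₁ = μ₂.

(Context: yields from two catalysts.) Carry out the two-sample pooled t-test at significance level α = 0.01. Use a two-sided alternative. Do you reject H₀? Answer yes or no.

reject H₀: yes

x̄₁=29.312, s₁=6.247, n₁=16
x̄₂=36.478, s₂=6.781, n₂=23
s_p² = [15·6.247² + 22·6.781²]/37 = 43.1669
SE = √(s_p²·(1/16+1/23)) = 2.1389
t = (29.312−36.478)/2.1389 = -3.3503
df = 37
p-value (two-sided) = 0.00187
At α=0.01: p < α → reject H₀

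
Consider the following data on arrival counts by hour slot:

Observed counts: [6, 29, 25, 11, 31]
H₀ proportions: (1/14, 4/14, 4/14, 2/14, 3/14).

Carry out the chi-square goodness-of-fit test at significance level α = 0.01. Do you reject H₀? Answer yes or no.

reject H₀: no

n = 102; E_i = n·p_i = [7.29, 29.14, 29.14, 14.57, 21.86]
χ² = (6−7.29)²/7.29 + (29−29.14)²/29.14 + (25−29.14)²/29.14 + (11−14.57)²/14.57 + (31−21.86)²/21.86 = 5.5163
df = 4
p-value (upper-tail) = 0.23830
At α=0.01: p ≥ α → fail to reject H₀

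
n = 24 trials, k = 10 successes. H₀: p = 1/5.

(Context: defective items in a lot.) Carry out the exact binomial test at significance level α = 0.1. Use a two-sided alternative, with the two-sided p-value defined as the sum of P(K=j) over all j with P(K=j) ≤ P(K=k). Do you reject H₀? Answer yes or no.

reject H₀: yes

Exact binomial: n=24, k=10, p₀=1/5=0.2000
P(X=j) = C(n,j)·p₀^j·(1−p₀)^(n−j); p = Σ P(X=j) over j with P(X=j) ≤ P(X=10)
p-value (two-sided) = 0.01734
At α=0.1: p < α → reject H₀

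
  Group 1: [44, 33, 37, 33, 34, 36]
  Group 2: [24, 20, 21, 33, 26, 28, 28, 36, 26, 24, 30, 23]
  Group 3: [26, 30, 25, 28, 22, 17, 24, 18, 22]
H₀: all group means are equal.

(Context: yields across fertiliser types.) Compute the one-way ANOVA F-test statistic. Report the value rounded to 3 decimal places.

Group means [36.17, 26.58, 23.56], grand mean 27.704
SSB = Σnᵢ(x̄ᵢ−x̄)² = 599.657; SSW = ΣΣ(x−x̄ᵢ)² = 481.972
MSB = 599.657/2 = 299.8287; MSW = 481.972/24 = 20.0822
F = MSB/MSW = 14.9301
df = (2, 24)

test statistic = 14.930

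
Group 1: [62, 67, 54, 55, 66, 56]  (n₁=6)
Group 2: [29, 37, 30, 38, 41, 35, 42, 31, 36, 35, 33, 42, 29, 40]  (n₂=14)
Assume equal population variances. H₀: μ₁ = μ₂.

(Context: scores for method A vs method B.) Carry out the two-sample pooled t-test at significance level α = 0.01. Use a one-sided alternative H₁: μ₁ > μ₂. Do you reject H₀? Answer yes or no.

x̄₁=60.000, s₁=5.762, n₁=6
x̄₂=35.571, s₂=4.686, n₂=14
s_p² = [5·5.762² + 13·4.686²]/18 = 25.0794
SE = √(s_p²·(1/6+1/14)) = 2.4436
t = (60.000−35.571)/2.4436 = 9.9969
df = 18
p-value (one-sided, H₁ greater) = 0.00000
At α=0.01: p < α → reject H₀

reject H₀: yes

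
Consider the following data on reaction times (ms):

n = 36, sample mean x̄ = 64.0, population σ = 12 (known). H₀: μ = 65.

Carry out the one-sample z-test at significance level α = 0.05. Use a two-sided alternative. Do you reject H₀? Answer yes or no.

reject H₀: no

SE = σ/√n = 12/√36 = 2.0000
z = (x̄−μ₀)/SE = (64.0−65)/2.0000 = -0.5000
p-value (two-sided) = 0.61708
At α=0.05: p ≥ α → fail to reject H₀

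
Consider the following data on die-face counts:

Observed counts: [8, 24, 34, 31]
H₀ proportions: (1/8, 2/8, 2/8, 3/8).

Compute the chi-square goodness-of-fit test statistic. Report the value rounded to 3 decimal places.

test statistic = 6.120

n = 97; E_i = n·p_i = [12.12, 24.25, 24.25, 36.38]
χ² = (8−12.12)²/12.12 + (24−24.25)²/24.25 + (34−24.25)²/24.25 + (31−36.38)²/36.38 = 6.1203
df = 3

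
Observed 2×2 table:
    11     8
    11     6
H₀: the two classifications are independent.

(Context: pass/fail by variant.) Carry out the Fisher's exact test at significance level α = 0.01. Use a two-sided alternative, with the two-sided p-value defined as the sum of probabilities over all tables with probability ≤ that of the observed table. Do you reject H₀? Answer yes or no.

Margins: r₁=19, r₂=17, c₁=22, c₂=14, n=36
p_obs = C(19,11)·C(17,11)/C(36,22); sum pmf over tables with pmf ≤ p_obs
p-value (two-sided) = 0.74187
At α=0.01: p ≥ α → fail to reject H₀

reject H₀: no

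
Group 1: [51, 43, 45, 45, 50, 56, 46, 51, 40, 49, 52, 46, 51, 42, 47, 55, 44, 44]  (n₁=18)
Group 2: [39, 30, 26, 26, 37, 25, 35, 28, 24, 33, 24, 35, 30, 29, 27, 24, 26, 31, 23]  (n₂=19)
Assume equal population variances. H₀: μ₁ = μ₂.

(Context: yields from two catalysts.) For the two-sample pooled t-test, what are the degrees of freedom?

degrees of freedom = 35

df = n₁ + n₂ − 2 = 18 + 19 − 2 = 35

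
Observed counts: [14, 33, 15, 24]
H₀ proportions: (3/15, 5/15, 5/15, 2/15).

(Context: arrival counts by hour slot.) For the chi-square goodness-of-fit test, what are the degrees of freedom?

df = k − 1 = 4 − 1 = 3

degrees of freedom = 3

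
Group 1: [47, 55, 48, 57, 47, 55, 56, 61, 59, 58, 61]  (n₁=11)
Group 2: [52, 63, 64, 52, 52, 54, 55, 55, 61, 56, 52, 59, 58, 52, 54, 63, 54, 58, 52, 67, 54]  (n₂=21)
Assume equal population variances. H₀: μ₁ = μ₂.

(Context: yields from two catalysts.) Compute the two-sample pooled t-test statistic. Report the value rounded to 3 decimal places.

test statistic = -0.890

x̄₁=54.909, s₁=5.281, n₁=11
x̄₂=56.524, s₂=4.654, n₂=21
s_p² = [10·5.281² + 20·4.654²]/30 = 23.7382
SE = √(s_p²·(1/11+1/21)) = 1.8134
t = (54.909−56.524)/1.8134 = -0.8904
df = 30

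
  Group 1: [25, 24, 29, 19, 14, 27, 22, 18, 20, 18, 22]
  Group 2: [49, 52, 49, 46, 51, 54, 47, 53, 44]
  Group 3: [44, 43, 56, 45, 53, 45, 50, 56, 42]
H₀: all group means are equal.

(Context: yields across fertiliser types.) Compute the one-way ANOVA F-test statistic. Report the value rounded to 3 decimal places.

test statistic = 122.575

Group means [21.64, 49.44, 48.22], grand mean 38.517
SSB = Σnᵢ(x̄ᵢ−x̄)² = 5056.918; SSW = ΣΣ(x−x̄ᵢ)² = 536.323
MSB = 5056.918/2 = 2528.4591; MSW = 536.323/26 = 20.6278
F = MSB/MSW = 122.5752
df = (2, 26)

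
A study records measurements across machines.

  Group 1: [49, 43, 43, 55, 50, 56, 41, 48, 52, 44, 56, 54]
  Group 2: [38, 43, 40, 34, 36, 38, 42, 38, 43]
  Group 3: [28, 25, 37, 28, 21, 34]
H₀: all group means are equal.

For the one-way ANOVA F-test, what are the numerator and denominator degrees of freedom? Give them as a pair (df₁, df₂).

k = 3 groups, N = 27 total
df = (k−1, N−k) = (3−1, 27−3) = (2, 24)

degrees of freedom = [2, 24]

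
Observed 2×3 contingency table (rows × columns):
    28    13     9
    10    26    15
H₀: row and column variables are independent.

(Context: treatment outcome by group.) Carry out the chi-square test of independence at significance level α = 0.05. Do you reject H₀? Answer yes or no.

Row totals [50, 51], col totals [38, 39, 24], n=101
χ² = (28−18.81)²/18.81 + (13−19.31)²/19.31 + (9−11.88)²/11.88 + (10−19.19)²/19.19 + (26−19.69)²/19.69 + (15−12.12)²/12.12 = 14.3512
df = 2
p-value (upper-tail) = 0.00077
At α=0.05: p < α → reject H₀

reject H₀: yes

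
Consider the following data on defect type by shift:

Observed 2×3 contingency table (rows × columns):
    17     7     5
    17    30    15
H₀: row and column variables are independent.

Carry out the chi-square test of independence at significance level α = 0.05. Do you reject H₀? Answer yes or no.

Row totals [29, 62], col totals [34, 37, 20], n=91
χ² = (17−10.84)²/10.84 + (7−11.79)²/11.79 + (5−6.37)²/6.37 + (17−23.16)²/23.16 + (30−25.21)²/25.21 + (15−13.63)²/13.63 = 8.4402
df = 2
p-value (upper-tail) = 0.01470
At α=0.05: p < α → reject H₀

reject H₀: yes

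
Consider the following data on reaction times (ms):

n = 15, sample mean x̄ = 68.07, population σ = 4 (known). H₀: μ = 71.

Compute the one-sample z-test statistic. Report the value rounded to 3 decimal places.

SE = σ/√n = 4/√15 = 1.0328
z = (x̄−μ₀)/SE = (68.07−71)/1.0328 = -2.8370

test statistic = -2.837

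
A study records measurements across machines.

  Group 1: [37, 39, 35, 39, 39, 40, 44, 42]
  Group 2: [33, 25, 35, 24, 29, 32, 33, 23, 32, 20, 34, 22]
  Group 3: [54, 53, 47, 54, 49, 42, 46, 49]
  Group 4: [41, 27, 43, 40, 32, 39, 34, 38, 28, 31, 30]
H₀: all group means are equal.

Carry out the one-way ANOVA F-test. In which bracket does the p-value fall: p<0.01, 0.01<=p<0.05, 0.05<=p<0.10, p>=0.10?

p-value bracket: p<0.01

Group means [39.38, 28.50, 49.25, 34.82], grand mean 36.769
SSB = Σnᵢ(x̄ᵢ−x̄)² = 2162.912; SSW = ΣΣ(x−x̄ᵢ)² = 810.011
MSB = 2162.912/3 = 720.9706; MSW = 810.011/35 = 23.1432
F = MSB/MSW = 31.1526
df = (3, 35)
p-value (upper-tail) = 0.00000
→ bracket: p<0.01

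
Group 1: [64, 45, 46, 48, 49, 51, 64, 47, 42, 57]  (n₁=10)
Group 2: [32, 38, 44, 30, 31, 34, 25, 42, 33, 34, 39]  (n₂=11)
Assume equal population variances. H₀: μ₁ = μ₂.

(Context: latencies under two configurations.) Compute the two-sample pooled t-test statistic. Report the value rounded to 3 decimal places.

test statistic = 5.657

x̄₁=51.300, s₁=7.775, n₁=10
x̄₂=34.727, s₂=5.569, n₂=11
s_p² = [9·7.775² + 10·5.569²]/19 = 44.9622
SE = √(s_p²·(1/10+1/11)) = 2.9298
t = (51.300−34.727)/2.9298 = 5.6566
df = 19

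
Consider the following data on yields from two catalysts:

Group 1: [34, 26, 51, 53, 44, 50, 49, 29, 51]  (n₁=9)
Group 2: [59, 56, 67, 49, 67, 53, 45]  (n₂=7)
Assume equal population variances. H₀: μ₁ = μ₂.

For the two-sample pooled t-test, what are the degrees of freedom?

df = n₁ + n₂ − 2 = 9 + 7 − 2 = 14

degrees of freedom = 14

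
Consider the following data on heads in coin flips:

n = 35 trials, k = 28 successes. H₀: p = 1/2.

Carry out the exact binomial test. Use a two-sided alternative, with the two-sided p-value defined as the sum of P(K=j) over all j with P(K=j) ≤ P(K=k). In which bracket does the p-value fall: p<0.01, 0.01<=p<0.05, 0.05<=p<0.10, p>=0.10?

Exact binomial: n=35, k=28, p₀=1/2=0.5000
P(X=j) = C(n,j)·p₀^j·(1−p₀)^(n−j); p = Σ P(X=j) over j with P(X=j) ≤ P(X=28)
p-value (two-sided) = 0.00051
→ bracket: p<0.01

p-value bracket: p<0.01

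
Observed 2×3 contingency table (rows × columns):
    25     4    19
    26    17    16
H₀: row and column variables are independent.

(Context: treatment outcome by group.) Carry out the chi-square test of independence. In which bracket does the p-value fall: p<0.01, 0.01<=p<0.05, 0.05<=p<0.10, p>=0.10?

p-value bracket: 0.01<=p<0.05

Row totals [48, 59], col totals [51, 21, 35], n=107
χ² = (25−22.88)²/22.88 + (4−9.42)²/9.42 + (19−15.70)²/15.70 + (26−28.12)²/28.12 + (17−11.58)²/11.58 + (16−19.30)²/19.30 = 7.2704
df = 2
p-value (upper-tail) = 0.02638
→ bracket: 0.01<=p<0.05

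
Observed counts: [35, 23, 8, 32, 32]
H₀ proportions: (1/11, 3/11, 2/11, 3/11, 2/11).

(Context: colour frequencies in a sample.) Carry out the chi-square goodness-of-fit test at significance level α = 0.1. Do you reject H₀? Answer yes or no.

reject H₀: yes

n = 130; E_i = n·p_i = [11.82, 35.45, 23.64, 35.45, 23.64]
χ² = (35−11.82)²/11.82 + (23−35.45)²/35.45 + (8−23.64)²/23.64 + (32−35.45)²/35.45 + (32−23.64)²/23.64 = 63.4872
df = 4
p-value (upper-tail) = 0.00000
At α=0.1: p < α → reject H₀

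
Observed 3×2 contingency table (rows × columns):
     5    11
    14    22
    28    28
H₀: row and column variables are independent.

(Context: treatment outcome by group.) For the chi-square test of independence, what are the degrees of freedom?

df = (r−1)(c−1) = (3−1)·(2−1) = 2

degrees of freedom = 2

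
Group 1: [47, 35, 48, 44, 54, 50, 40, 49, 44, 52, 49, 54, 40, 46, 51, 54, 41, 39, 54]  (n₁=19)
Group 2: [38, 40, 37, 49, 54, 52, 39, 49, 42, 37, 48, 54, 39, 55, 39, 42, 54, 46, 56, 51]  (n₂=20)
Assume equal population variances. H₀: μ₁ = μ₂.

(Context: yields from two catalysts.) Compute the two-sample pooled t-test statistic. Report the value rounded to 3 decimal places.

test statistic = 0.412

x̄₁=46.895, s₁=5.849, n₁=19
x̄₂=46.050, s₂=6.871, n₂=20
s_p² = [18·5.849² + 19·6.871²]/37 = 40.8849
SE = √(s_p²·(1/19+1/20)) = 2.0484
t = (46.895−46.050)/2.0484 = 0.4124
df = 37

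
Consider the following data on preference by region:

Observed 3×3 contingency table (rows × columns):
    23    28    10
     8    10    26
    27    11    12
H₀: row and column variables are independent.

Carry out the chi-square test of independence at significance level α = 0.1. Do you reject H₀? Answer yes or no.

Row totals [61, 44, 50], col totals [58, 49, 48], n=155
χ² = (23−22.83)²/22.83 + (28−19.28)²/19.28 + (10−18.89)²/18.89 + (8−16.46)²/16.46 + (10−13.91)²/13.91 + (26−13.63)²/13.63 + (27−18.71)²/18.71 + (11−15.81)²/15.81 + (12−15.48)²/15.48 = 30.7320
df = 4
p-value (upper-tail) = 0.00000
At α=0.1: p < α → reject H₀

reject H₀: yes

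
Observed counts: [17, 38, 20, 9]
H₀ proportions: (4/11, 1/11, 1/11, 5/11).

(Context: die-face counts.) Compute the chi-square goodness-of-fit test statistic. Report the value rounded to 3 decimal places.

n = 84; E_i = n·p_i = [30.55, 7.64, 7.64, 38.18]
χ² = (17−30.55)²/30.55 + (38−7.64)²/7.64 + (20−7.64)²/7.64 + (9−38.18)²/38.18 = 169.0589
df = 3

test statistic = 169.059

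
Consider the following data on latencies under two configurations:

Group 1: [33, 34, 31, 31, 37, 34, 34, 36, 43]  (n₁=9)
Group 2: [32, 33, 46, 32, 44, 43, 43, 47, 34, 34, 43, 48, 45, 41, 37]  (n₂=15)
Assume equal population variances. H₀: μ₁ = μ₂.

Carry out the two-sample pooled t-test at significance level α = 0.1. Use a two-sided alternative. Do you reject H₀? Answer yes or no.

x̄₁=34.778, s₁=3.667, n₁=9
x̄₂=40.133, s₂=5.829, n₂=15
s_p² = [8·3.667² + 14·5.829²]/22 = 26.5131
SE = √(s_p²·(1/9+1/15)) = 2.1710
t = (34.778−40.133)/2.1710 = -2.4668
df = 22
p-value (two-sided) = 0.02189
At α=0.1: p < α → reject H₀

reject H₀: yes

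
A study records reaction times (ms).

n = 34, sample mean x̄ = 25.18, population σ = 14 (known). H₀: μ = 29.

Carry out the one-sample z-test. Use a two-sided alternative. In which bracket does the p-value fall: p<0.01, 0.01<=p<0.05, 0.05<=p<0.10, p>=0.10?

p-value bracket: p>=0.10

SE = σ/√n = 14/√34 = 2.4010
z = (x̄−μ₀)/SE = (25.18−29)/2.4010 = -1.5910
p-value (two-sided) = 0.11161
→ bracket: p>=0.10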